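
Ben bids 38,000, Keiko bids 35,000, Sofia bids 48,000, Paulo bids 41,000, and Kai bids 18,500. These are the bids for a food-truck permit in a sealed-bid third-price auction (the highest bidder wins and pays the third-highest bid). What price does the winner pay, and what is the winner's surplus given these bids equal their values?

Bids in descending order: Sofia 48,000; Paulo 41,000; Ben 38,000; Keiko 35,000; Kai 18,500.
Sofia is the highest bidder, so Sofia wins.
Under the third-price rule, the price is the third-highest bid: 38,000.
Surplus = 48,000 − 38,000 = 10,000.

Price 38,000; surplus 10,000.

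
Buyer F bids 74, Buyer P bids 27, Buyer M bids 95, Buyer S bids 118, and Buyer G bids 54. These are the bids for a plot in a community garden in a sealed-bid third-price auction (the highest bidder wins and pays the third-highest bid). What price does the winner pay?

Sorted high to low: Buyer S 118, then Buyer M 95, then Buyer F 74, then Buyer G 54, then Buyer P 27.
Buyer S is the highest bidder, so Buyer S wins.
Under the third-price rule, the price is the third-highest bid: 74.

Price paid: 74.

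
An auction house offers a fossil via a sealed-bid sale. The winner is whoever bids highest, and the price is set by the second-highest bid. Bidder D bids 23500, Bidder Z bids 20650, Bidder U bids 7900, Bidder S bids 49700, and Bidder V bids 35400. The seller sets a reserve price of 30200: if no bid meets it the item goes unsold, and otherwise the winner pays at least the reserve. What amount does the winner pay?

Sorted high to low: Bidder S 49700 > Bidder V 35400 > Bidder D 23500 > Bidder Z 20650 > Bidder U 7900.
Bidder S has the highest bid, so Bidder S wins.
The second-highest bid is 35400, which exceeds the reserve, so that sets the price.

The winner pays 35400.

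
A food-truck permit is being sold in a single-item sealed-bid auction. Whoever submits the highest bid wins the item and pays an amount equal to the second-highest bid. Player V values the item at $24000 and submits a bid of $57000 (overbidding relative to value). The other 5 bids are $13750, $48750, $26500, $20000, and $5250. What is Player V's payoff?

Highest competing bid: $48750.
Player V's bid $57000 is the highest overall, so Player V wins and pays the second-highest bid, $48750.
Payoff = value − price = $24000 − $48750 = -$24750.
Overbidding won the item at a price above value — truthful bidding would have avoided this loss.

Player V's payoff: -$24750.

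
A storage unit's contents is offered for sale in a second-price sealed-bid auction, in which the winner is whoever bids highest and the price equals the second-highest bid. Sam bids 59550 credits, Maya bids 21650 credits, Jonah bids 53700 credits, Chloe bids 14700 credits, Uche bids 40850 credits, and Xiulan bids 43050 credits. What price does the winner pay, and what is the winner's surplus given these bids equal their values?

Sorted high to low: Sam 59550 credits; Jonah 53700 credits; Xiulan 43050 credits; Uche 40850 credits; Maya 21650 credits; Chloe 14700 credits.
Sam is the highest bidder, so Sam wins.
Under the second-price rule, the price is the second-highest bid: 53700 credits.
Surplus = 59550 credits − 53700 credits = 5850 credits.

Price 53700 credits; surplus 5850 credits.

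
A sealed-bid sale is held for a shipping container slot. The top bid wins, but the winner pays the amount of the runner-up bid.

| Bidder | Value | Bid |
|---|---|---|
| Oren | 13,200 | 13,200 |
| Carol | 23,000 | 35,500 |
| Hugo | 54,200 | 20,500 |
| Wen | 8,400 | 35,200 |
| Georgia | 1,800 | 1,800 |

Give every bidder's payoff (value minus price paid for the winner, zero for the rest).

Ordered from highest: Carol 35,500; Wen 35,200; Hugo 20,500; Oren 13,200; Georgia 1,800.
Carol has the top bid and wins; the price is the second-highest bid, 35,200.
Carol's payoff = 23,000 − 35,200 = -12,200. All other bidders lose, so their payoff is 0.

Payoffs: Oren 0, Carol -12,200, Hugo 0, Wen 0, Georgia 0.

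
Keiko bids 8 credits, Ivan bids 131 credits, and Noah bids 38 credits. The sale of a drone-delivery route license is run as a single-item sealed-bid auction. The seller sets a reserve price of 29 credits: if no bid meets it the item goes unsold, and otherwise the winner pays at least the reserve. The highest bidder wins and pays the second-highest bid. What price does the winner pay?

Ordered from highest: Ivan 131 credits > Noah 38 credits > Keiko 8 credits.
Ivan has the highest bid, so Ivan wins.
The second-highest bid is 38 credits, which exceeds the reserve, so that sets the price.

Price paid: 38 credits.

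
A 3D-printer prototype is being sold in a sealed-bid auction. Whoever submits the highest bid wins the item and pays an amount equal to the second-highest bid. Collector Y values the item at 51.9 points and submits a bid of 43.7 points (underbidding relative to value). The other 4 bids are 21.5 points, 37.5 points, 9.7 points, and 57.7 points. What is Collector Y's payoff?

Highest competing bid: 57.7 points.
Collector Y's bid 43.7 points is not the highest, so Collector Y loses, pays nothing, and earns zero payoff.

Payoff = 0.0 points.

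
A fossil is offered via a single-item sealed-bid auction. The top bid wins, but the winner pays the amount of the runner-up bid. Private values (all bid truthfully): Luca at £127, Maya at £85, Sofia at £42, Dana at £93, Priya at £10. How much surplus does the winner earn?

Ranking the bids: Luca £127 > Dana £93 > Maya £85 > Sofia £42 > Priya £10.
Luca wins with the top bid and pays the second-highest, £93.
Surplus = £127 − £93 = £34.

£34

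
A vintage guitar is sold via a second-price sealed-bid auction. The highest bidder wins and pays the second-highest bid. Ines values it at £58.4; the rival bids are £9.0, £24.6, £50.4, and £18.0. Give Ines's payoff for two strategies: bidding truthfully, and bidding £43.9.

The highest competing bid is £50.4.
Bidding truthfully at £58.4: Ines has the top bid, wins, and pays the second-highest bid £50.4. Payoff = £58.4 − £50.4 = £8.0.
Bidding £43.9: the top bid is £50.4 (a rival), so Ines loses. Payoff = £0.0.

(a) £8.0  (b) £0.0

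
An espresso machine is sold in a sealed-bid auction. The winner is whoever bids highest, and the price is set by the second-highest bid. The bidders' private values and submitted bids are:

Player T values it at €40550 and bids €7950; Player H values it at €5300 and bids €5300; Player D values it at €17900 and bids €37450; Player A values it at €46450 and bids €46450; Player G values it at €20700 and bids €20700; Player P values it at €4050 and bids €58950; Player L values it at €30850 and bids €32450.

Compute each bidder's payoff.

Ordered from highest: Player P €58950, then Player A €46450, then Player D €37450, then Player L €32450, then Player G €20700, then Player T €7950, then Player H €5300.
Player P has the top bid and wins; the price is the second-highest bid, €46450.
Player P's payoff = €4050 − €46450 = -€42400. All other bidders lose, so their payoff is 0.

Player T €0, Player H €0, Player D €0, Player A €0, Player G €0, Player P -€42400, Player L €0.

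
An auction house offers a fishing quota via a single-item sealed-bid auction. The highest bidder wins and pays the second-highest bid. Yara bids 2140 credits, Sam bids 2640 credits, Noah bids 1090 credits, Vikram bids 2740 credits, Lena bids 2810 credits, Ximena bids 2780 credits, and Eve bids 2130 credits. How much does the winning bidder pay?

Price paid: 2780 credits.

Ranking the bids: Lena 2810 credits; Ximena 2780 credits; Vikram 2740 credits; Sam 2640 credits; Yara 2140 credits; Eve 2130 credits; Noah 1090 credits.
Lena has the highest bid, so Lena wins.
The second-highest bid is 2780 credits, so that is what Lena pays.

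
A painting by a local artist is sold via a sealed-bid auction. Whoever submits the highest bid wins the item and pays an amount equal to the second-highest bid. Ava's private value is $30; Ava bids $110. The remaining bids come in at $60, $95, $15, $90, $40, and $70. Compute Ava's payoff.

Highest competing bid: $95.
Ava's bid $110 is the highest overall, so Ava wins and pays the second-highest bid, $95.
Payoff = value − price = $30 − $95 = -$65.

-$65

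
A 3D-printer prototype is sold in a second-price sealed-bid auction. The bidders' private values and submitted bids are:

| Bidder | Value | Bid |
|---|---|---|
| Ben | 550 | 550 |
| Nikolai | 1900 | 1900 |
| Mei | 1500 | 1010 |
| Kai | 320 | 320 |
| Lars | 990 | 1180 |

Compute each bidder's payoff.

Payoffs: Ben 0, Nikolai 720, Mei 0, Kai 0, Lars 0.

Bids in descending order: Nikolai 1900, then Lars 1180, then Mei 1010, then Ben 550, then Kai 320.
Nikolai has the top bid and wins; the price is the second-highest bid, 1180.
Nikolai's payoff = 1900 − 1180 = 720. All other bidders lose, so their payoff is 0.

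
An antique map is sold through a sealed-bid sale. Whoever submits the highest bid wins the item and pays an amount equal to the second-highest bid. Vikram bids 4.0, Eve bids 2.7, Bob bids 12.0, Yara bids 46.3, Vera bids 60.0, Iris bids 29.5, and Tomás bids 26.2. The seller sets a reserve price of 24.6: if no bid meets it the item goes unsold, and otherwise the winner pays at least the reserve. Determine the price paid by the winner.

Bids in descending order: Vera 60.0, then Yara 46.3, then Iris 29.5, then Tomás 26.2, then Bob 12.0, then Vikram 4.0, then Eve 2.7.
Vera has the highest bid, so Vera wins.
The second-highest bid is 46.3, which exceeds the reserve, so that sets the price.

Price paid: 46.3.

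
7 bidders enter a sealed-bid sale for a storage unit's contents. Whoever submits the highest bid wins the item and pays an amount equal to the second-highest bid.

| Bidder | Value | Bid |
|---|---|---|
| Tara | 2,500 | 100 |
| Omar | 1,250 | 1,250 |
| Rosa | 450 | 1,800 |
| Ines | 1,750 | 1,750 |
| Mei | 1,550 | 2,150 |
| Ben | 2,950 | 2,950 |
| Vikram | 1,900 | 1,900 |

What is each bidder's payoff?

Payoffs: Tara 0, Omar 0, Rosa 0, Ines 0, Mei 0, Ben 800, Vikram 0.

Bids in descending order: Ben 2,950; Mei 2,150; Vikram 1,900; Rosa 1,800; Ines 1,750; Omar 1,250; Tara 100.
Ben has the top bid and wins; the price is the second-highest bid, 2,150.
Ben's payoff = 2,950 − 2,150 = 800. All other bidders lose, so their payoff is 0.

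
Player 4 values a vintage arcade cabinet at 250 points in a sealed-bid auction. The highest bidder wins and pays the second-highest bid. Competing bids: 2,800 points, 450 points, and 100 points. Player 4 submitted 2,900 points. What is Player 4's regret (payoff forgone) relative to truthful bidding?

Payoff forgone: 2,550 points.

The highest competing bid is 2,800 points.
Bidding truthfully at 250 points: the top bid is 2,800 points (a rival), so Player 4 loses. Payoff = 0 points.
Bidding 2,900 points: Player 4 has the top bid, wins, and pays the second-highest bid 2,800 points. Payoff = 250 points − 2,800 points = -2,550 points.
Regret = truthful payoff − actual payoff = 0 points − -2,550 points = 2,550 points.
This is the dominant-strategy logic: truthful bidding weakly beats any alternative.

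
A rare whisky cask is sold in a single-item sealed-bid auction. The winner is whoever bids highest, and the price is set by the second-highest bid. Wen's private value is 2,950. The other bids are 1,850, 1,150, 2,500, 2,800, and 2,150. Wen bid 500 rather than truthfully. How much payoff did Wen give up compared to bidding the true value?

150

The highest competing bid is 2,800.
Bidding truthfully at 2,950: Wen has the top bid, wins, and pays the second-highest bid 2,800. Payoff = 2,950 − 2,800 = 150.
Bidding 500: the top bid is 2,800 (a rival), so Wen loses. Payoff = 0.
Regret = truthful payoff − actual payoff = 150 − 0 = 150.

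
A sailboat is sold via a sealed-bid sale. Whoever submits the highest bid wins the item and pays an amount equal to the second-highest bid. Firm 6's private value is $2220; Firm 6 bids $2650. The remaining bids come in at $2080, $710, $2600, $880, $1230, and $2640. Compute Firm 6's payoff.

Payoff = -$420.

Highest competing bid: $2640.
Firm 6's bid $2650 is the highest overall, so Firm 6 wins and pays the second-highest bid, $2640.
Payoff = value − price = $2220 − $2640 = -$420.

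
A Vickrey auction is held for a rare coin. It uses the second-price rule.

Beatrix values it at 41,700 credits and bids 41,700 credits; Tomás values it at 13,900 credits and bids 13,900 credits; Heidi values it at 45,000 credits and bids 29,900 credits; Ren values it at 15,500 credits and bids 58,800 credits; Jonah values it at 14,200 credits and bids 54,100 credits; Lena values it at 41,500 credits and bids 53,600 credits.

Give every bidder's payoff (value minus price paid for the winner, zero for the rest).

Bids in descending order: Ren 58,800 credits, then Jonah 54,100 credits, then Lena 53,600 credits, then Beatrix 41,700 credits, then Heidi 29,900 credits, then Tomás 13,900 credits.
Ren has the top bid and wins; the price is the second-highest bid, 54,100 credits.
Ren's payoff = 15,500 credits − 54,100 credits = -38,600 credits. All other bidders lose, so their payoff is 0.

Beatrix 0 credits, Tomás 0 credits, Heidi 0 credits, Ren -38,600 credits, Jonah 0 credits, Lena 0 credits.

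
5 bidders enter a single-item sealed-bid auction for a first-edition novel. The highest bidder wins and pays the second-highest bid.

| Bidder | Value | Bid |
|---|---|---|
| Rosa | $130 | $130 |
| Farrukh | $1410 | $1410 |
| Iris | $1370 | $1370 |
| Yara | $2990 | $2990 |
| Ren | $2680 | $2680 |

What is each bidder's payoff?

Rosa $0, Farrukh $0, Iris $0, Yara $310, Ren $0.

Sorted high to low: Yara $2990 > Ren $2680 > Farrukh $1410 > Iris $1370 > Rosa $130.
Yara has the top bid and wins; the price is the second-highest bid, $2680.
Yara's payoff = $2990 − $2680 = $310. All other bidders lose, so their payoff is 0.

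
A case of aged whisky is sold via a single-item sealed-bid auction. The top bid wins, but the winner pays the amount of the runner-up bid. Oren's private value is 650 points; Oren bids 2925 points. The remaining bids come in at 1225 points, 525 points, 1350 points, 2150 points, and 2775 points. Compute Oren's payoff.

Payoff = -2125 points.

Highest competing bid: 2775 points.
Oren's bid 2925 points is the highest overall, so Oren wins and pays the second-highest bid, 2775 points.
Payoff = value − price = 650 points − 2775 points = -2125 points.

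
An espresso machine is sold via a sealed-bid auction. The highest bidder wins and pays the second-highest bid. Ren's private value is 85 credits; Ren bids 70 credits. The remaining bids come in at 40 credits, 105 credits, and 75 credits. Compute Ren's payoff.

Ren's payoff: 0 credits.

Highest competing bid: 105 credits.
Ren's bid 70 credits is not the highest, so Ren loses, pays nothing, and earns zero payoff.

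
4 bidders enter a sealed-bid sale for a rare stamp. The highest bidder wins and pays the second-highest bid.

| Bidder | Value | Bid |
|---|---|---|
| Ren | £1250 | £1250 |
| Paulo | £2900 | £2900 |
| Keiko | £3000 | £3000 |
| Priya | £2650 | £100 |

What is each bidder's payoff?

Payoffs: Ren £0, Paulo £0, Keiko £100, Priya £0.

Ranking the bids: Keiko £3000 > Paulo £2900 > Ren £1250 > Priya £100.
Keiko has the top bid and wins; the price is the second-highest bid, £2900.
Keiko's payoff = £3000 − £2900 = £100. All other bidders lose, so their payoff is 0.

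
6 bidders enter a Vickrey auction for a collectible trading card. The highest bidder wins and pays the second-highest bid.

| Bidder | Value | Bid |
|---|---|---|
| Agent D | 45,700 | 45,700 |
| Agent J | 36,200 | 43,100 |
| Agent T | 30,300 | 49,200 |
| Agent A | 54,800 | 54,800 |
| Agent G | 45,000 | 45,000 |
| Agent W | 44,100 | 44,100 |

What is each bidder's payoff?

Agent D 0, Agent J 0, Agent T 0, Agent A 5,600, Agent G 0, Agent W 0.

Ordered from highest: Agent A 54,800, then Agent T 49,200, then Agent D 45,700, then Agent G 45,000, then Agent W 44,100, then Agent J 43,100.
Agent A has the top bid and wins; the price is the second-highest bid, 49,200.
Agent A's payoff = 54,800 − 49,200 = 5,600. All other bidders lose, so their payoff is 0.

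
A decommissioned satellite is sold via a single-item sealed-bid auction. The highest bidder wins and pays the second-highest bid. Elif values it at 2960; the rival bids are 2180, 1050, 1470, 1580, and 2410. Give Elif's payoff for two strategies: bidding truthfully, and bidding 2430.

Truthful: 550; alternative: 550.

The highest competing bid is 2410.
Bidding truthfully at 2960: Elif has the top bid, wins, and pays the second-highest bid 2410. Payoff = 2960 − 2410 = 550.
Bidding 2430: Elif has the top bid, wins, and pays the second-highest bid 2410. Payoff = 2960 − 2410 = 550.
The bid only affects whether you win, not the price — here both bids land on the same side of the top rival bid, so the deviation is payoff-neutral.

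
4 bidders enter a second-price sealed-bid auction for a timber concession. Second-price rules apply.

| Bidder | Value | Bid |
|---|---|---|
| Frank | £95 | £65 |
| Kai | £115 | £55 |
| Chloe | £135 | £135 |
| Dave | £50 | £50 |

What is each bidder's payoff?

Payoffs: Frank £0, Kai £0, Chloe £70, Dave £0.

Sorted high to low: Chloe £135 > Frank £65 > Kai £55 > Dave £50.
Chloe has the top bid and wins; the price is the second-highest bid, £65.
Chloe's payoff = £135 − £65 = £70. All other bidders lose, so their payoff is 0.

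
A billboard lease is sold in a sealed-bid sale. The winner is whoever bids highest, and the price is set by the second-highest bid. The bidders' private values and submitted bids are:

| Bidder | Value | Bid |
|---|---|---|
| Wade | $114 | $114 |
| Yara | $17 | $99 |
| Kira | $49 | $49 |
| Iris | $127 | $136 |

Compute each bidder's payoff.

Ordered from highest: Iris $136 > Wade $114 > Yara $99 > Kira $49.
Iris has the top bid and wins; the price is the second-highest bid, $114.
Iris's payoff = $127 − $114 = $13. All other bidders lose, so their payoff is 0.

Payoffs: Wade $0, Yara $0, Kira $0, Iris $13.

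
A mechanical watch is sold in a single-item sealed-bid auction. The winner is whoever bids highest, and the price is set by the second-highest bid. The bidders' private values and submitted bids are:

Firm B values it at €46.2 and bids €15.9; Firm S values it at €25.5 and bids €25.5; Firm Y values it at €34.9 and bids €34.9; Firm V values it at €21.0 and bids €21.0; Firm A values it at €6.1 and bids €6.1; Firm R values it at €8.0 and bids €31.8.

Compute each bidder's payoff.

Sorted high to low: Firm Y €34.9; Firm R €31.8; Firm S €25.5; Firm V €21.0; Firm B €15.9; Firm A €6.1.
Firm Y has the top bid and wins; the price is the second-highest bid, €31.8.
Firm Y's payoff = €34.9 − €31.8 = €3.1. All other bidders lose, so their payoff is 0.

Firm B €0.0, Firm S €0.0, Firm Y €3.1, Firm V €0.0, Firm A €0.0, Firm R €0.0.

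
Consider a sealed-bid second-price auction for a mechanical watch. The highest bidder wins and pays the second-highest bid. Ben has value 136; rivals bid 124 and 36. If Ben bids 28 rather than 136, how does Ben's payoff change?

The highest competing bid is 124.
Bidding truthfully at 136: Ben has the top bid, wins, and pays the second-highest bid 124. Payoff = 136 − 124 = 12.
Bidding 28: the top bid is 124 (a rival), so Ben loses. Payoff = 0.
Change = 0 − 12 = -12.
Deviating from a truthful bid can only lose payoff in a second-price auction — never gain.

Change in payoff: -12.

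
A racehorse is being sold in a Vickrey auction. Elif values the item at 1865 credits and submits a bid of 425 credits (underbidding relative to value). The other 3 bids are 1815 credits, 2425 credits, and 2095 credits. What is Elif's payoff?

Highest competing bid: 2425 credits.
Elif's bid 425 credits is not the highest, so Elif loses, pays nothing, and earns zero payoff.

Payoff = 0 credits.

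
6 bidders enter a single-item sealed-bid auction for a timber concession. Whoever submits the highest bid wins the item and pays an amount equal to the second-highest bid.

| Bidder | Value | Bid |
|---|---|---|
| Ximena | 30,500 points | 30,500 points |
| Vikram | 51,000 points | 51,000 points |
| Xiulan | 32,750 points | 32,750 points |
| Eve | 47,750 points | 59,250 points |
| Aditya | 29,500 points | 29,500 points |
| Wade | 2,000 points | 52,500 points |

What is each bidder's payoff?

Bids in descending order: Eve 59,250 points; Wade 52,500 points; Vikram 51,000 points; Xiulan 32,750 points; Ximena 30,500 points; Aditya 29,500 points.
Eve has the top bid and wins; the price is the second-highest bid, 52,500 points.
Eve's payoff = 47,750 points − 52,500 points = -4,750 points. All other bidders lose, so their payoff is 0.

Ximena 0 points, Vikram 0 points, Xiulan 0 points, Eve -4,750 points, Aditya 0 points, Wade 0 points.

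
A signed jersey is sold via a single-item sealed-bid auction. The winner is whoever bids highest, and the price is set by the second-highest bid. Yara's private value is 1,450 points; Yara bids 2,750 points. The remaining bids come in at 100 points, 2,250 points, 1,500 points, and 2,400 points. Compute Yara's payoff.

Highest competing bid: 2,400 points.
Yara's bid 2,750 points is the highest overall, so Yara wins and pays the second-highest bid, 2,400 points.
Payoff = value − price = 1,450 points − 2,400 points = -950 points.

-950 points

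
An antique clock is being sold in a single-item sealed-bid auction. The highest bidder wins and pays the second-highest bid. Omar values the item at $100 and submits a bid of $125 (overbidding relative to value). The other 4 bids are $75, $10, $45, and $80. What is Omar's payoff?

Omar's payoff: $20.

Highest competing bid: $80.
Omar's bid $125 is the highest overall, so Omar wins and pays the second-highest bid, $80.
Payoff = value − price = $100 − $80 = $20.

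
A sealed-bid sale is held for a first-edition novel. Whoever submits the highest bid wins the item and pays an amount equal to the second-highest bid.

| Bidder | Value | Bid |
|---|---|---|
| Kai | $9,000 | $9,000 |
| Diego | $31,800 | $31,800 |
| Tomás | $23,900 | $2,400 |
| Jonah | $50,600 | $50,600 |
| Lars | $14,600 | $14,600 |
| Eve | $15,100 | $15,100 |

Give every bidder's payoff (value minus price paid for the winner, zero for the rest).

Ordered from highest: Jonah $50,600, then Diego $31,800, then Eve $15,100, then Lars $14,600, then Kai $9,000, then Tomás $2,400.
Jonah has the top bid and wins; the price is the second-highest bid, $31,800.
Jonah's payoff = $50,600 − $31,800 = $18,800. All other bidders lose, so their payoff is 0.

Payoffs: Kai $0, Diego $0, Tomás $0, Jonah $18,800, Lars $0, Eve $0.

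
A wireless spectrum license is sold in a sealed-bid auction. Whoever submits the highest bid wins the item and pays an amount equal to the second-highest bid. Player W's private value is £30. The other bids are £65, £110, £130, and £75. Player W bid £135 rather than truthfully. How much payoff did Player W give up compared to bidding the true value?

Payoff forgone: £100.

The highest competing bid is £130.
Bidding truthfully at £30: the top bid is £130 (a rival), so Player W loses. Payoff = £0.
Bidding £135: Player W has the top bid, wins, and pays the second-highest bid £130. Payoff = £30 − £130 = -£100.
Regret = truthful payoff − actual payoff = £0 − -£100 = £100.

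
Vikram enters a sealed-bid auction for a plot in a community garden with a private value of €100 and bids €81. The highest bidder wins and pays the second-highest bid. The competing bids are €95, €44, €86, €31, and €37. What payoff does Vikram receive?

Highest competing bid: €95.
Vikram's bid €81 is not the highest, so Vikram loses, pays nothing, and earns zero payoff.

Payoff = €0.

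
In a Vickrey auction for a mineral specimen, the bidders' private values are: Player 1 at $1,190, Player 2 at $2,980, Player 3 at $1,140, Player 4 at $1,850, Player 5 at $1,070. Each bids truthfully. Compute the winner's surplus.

$1,130

Ordered from highest: Player 2 $2,980, then Player 4 $1,850, then Player 1 $1,190, then Player 3 $1,140, then Player 5 $1,070.
Player 2 wins with the top bid and pays the second-highest, $1,850.
Surplus = $2,980 − $1,850 = $1,130.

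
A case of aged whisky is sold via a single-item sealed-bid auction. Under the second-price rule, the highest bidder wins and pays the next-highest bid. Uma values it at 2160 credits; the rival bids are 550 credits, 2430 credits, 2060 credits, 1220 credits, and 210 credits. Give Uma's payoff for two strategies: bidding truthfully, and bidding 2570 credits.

Truthful: 0 credits; alternative: -270 credits.

The highest competing bid is 2430 credits.
Bidding truthfully at 2160 credits: the top bid is 2430 credits (a rival), so Uma loses. Payoff = 0 credits.
Bidding 2570 credits: Uma has the top bid, wins, and pays the second-highest bid 2430 credits. Payoff = 2160 credits − 2430 credits = -270 credits.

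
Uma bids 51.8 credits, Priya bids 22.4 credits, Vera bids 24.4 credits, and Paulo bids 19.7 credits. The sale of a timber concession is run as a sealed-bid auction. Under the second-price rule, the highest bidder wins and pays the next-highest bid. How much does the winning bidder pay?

Sorted high to low: Uma 51.8 credits, then Vera 24.4 credits, then Priya 22.4 credits, then Paulo 19.7 credits.
Uma has the highest bid, so Uma wins.
The second-highest bid is 24.4 credits, so that is what Uma pays.

Price paid: 24.4 credits.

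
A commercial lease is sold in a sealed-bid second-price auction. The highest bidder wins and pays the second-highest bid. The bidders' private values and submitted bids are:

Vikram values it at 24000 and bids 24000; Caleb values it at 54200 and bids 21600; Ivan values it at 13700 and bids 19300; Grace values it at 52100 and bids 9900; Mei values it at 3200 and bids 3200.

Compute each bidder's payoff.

Payoffs: Vikram 2400, Caleb 0, Ivan 0, Grace 0, Mei 0.

Sorted high to low: Vikram 24000, then Caleb 21600, then Ivan 19300, then Grace 9900, then Mei 3200.
Vikram has the top bid and wins; the price is the second-highest bid, 21600.
Vikram's payoff = 24000 − 21600 = 2400. All other bidders lose, so their payoff is 0.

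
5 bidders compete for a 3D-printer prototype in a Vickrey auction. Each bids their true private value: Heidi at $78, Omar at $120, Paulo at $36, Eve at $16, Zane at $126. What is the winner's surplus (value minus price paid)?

Winner's surplus: $6.

Ordered from highest: Zane $126, then Omar $120, then Heidi $78, then Paulo $36, then Eve $16.
Zane wins with the top bid and pays the second-highest, $120.
Surplus = $126 − $120 = $6.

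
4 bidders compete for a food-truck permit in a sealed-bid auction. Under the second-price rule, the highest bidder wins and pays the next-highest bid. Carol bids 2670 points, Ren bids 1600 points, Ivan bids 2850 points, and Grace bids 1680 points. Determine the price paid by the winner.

Price paid: 2670 points.

Bids in descending order: Ivan 2850 points; Carol 2670 points; Grace 1680 points; Ren 1600 points.
Ivan has the highest bid, so Ivan wins.
The second-highest bid is 2670 points, so that is what Ivan pays.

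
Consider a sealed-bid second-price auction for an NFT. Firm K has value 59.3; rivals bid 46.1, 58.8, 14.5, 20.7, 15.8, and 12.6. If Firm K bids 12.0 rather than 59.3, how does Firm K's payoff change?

Payoff change: -0.5.

The highest competing bid is 58.8.
Bidding truthfully at 59.3: Firm K has the top bid, wins, and pays the second-highest bid 58.8. Payoff = 59.3 − 58.8 = 0.5.
Bidding 12.0: the top bid is 58.8 (a rival), so Firm K loses. Payoff = 0.0.
Change = 0.0 − 0.5 = -0.5.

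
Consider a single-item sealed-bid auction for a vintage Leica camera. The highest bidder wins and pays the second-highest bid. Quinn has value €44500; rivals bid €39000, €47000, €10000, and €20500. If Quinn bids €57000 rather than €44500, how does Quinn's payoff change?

Change in payoff: -€2500.

The highest competing bid is €47000.
Bidding truthfully at €44500: the top bid is €47000 (a rival), so Quinn loses. Payoff = €0.
Bidding €57000: Quinn has the top bid, wins, and pays the second-highest bid €47000. Payoff = €44500 − €47000 = -€2500.
Change = -€2500 − €0 = -€2500.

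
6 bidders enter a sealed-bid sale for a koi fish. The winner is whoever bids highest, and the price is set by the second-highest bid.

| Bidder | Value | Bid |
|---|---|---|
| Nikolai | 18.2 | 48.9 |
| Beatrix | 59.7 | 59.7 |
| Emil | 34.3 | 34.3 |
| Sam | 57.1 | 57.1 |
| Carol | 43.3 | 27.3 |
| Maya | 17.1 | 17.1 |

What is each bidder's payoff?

Nikolai 0.0, Beatrix 2.6, Emil 0.0, Sam 0.0, Carol 0.0, Maya 0.0.

Sorted high to low: Beatrix 59.7 > Sam 57.1 > Nikolai 48.9 > Emil 34.3 > Carol 27.3 > Maya 17.1.
Beatrix has the top bid and wins; the price is the second-highest bid, 57.1.
Beatrix's payoff = 59.7 − 57.1 = 2.6. All other bidders lose, so their payoff is 0.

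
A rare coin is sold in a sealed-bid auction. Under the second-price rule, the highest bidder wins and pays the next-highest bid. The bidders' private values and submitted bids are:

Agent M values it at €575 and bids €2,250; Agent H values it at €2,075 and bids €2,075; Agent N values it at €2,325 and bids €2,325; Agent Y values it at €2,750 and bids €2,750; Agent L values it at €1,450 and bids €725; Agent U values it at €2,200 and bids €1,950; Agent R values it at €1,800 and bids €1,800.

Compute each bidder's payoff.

Sorted high to low: Agent Y €2,750, then Agent N €2,325, then Agent M €2,250, then Agent H €2,075, then Agent U €1,950, then Agent R €1,800, then Agent L €725.
Agent Y has the top bid and wins; the price is the second-highest bid, €2,325.
Agent Y's payoff = €2,750 − €2,325 = €425. All other bidders lose, so their payoff is 0.

Payoffs: Agent M €0, Agent H €0, Agent N €0, Agent Y €425, Agent L €0, Agent U €0, Agent R €0.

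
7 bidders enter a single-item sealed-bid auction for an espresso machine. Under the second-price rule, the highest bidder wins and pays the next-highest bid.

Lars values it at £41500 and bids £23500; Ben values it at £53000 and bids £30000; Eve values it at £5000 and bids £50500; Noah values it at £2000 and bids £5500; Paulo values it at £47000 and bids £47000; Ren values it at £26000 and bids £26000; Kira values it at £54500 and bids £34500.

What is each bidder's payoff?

Bids in descending order: Eve £50500 > Paulo £47000 > Kira £34500 > Ben £30000 > Ren £26000 > Lars £23500 > Noah £5500.
Eve has the top bid and wins; the price is the second-highest bid, £47000.
Eve's payoff = £5000 − £47000 = -£42000. All other bidders lose, so their payoff is 0.

Lars £0, Ben £0, Eve -£42000, Noah £0, Paulo £0, Ren £0, Kira £0.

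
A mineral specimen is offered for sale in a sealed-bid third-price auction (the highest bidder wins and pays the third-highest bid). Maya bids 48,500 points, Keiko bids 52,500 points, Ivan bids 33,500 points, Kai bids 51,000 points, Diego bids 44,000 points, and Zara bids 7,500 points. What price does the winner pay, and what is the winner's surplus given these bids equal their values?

Price 48,500 points; surplus 4,000 points.

Ranking the bids: Keiko 52,500 points; Kai 51,000 points; Maya 48,500 points; Diego 44,000 points; Ivan 33,500 points; Zara 7,500 points.
Keiko is the highest bidder, so Keiko wins.
Under the third-price rule, the price is the third-highest bid: 48,500 points.
Surplus = 52,500 points − 48,500 points = 4,000 points.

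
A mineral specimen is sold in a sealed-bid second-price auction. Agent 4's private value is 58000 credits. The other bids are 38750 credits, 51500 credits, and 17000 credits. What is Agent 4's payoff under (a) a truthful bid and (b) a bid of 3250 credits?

The highest competing bid is 51500 credits.
Bidding truthfully at 58000 credits: Agent 4 has the top bid, wins, and pays the second-highest bid 51500 credits. Payoff = 58000 credits − 51500 credits = 6500 credits.
Bidding 3250 credits: the top bid is 51500 credits (a rival), so Agent 4 loses. Payoff = 0 credits.

Truthful: 6500 credits; alternative: 0 credits.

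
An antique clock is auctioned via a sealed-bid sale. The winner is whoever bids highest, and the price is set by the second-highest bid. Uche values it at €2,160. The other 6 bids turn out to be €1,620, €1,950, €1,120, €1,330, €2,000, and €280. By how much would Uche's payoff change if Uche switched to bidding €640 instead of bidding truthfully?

Payoff change: -€160.

The highest competing bid is €2,000.
Bidding truthfully at €2,160: Uche has the top bid, wins, and pays the second-highest bid €2,000. Payoff = €2,160 − €2,000 = €160.
Bidding €640: the top bid is €2,000 (a rival), so Uche loses. Payoff = €0.
Change = €0 − €160 = -€160.
Deviating from a truthful bid can only lose payoff in a second-price auction — never gain.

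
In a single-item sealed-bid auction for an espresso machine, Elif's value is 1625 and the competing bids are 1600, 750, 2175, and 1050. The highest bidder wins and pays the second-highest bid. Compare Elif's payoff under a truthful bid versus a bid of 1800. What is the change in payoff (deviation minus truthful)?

Change in payoff: 0.

The highest competing bid is 2175.
Bidding truthfully at 1625: the top bid is 2175 (a rival), so Elif loses. Payoff = 0.
Bidding 1800: the top bid is 2175 (a rival), so Elif loses. Payoff = 0.
Change = 0 − 0 = 0.
The bid only affects whether you win, not the price — here both bids land on the same side of the top rival bid, so the deviation is payoff-neutral.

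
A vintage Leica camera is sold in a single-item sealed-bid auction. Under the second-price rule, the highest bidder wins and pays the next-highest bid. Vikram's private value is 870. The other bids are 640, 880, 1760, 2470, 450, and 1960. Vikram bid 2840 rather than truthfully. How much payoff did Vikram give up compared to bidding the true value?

The highest competing bid is 2470.
Bidding truthfully at 870: the top bid is 2470 (a rival), so Vikram loses. Payoff = 0.
Bidding 2840: Vikram has the top bid, wins, and pays the second-highest bid 2470. Payoff = 870 − 2470 = -1600.
Regret = truthful payoff − actual payoff = 0 − -1600 = 1600.
Deviating from a truthful bid can only lose payoff in a second-price auction — never gain.

Payoff forgone: 1600.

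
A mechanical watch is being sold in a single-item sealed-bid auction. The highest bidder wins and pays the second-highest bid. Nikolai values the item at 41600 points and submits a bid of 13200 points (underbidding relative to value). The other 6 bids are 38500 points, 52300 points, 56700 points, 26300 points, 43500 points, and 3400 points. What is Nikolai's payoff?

Highest competing bid: 56700 points.
Nikolai's bid 13200 points is not the highest, so Nikolai loses, pays nothing, and earns zero payoff.

Payoff = 0 points.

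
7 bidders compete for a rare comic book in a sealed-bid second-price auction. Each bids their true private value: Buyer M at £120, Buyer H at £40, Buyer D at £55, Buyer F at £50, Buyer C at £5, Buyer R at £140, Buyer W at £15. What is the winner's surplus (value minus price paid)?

Sorted high to low: Buyer R £140, then Buyer M £120, then Buyer D £55, then Buyer F £50, then Buyer H £40, then Buyer W £15, then Buyer C £5.
Buyer R wins with the top bid and pays the second-highest, £120.
Surplus = £140 − £120 = £20.

Winner's surplus: £20.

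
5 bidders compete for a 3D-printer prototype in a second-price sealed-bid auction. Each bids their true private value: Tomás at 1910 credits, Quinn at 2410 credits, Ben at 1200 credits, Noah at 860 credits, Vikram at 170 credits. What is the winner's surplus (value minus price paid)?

Winner's surplus: 500 credits.

Sorted high to low: Quinn 2410 credits, then Tomás 1910 credits, then Ben 1200 credits, then Noah 860 credits, then Vikram 170 credits.
Quinn wins with the top bid and pays the second-highest, 1910 credits.
Surplus = 2410 credits − 1910 credits = 500 credits.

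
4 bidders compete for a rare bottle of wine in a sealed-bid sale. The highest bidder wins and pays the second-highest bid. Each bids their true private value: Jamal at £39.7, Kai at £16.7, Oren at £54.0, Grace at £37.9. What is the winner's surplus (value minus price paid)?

Sorted high to low: Oren £54.0, then Jamal £39.7, then Grace £37.9, then Kai £16.7.
Oren wins with the top bid and pays the second-highest, £39.7.
Surplus = £54.0 − £39.7 = £14.3.

Winner's surplus: £14.3.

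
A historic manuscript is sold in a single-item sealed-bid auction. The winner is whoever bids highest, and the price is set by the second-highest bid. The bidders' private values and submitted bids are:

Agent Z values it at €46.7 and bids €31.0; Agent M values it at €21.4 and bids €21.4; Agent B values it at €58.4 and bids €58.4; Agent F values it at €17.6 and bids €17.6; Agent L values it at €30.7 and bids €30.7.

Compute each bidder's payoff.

Payoffs: Agent Z €0.0, Agent M €0.0, Agent B €27.4, Agent F €0.0, Agent L €0.0.

Ordered from highest: Agent B €58.4; Agent Z €31.0; Agent L €30.7; Agent M €21.4; Agent F €17.6.
Agent B has the top bid and wins; the price is the second-highest bid, €31.0.
Agent B's payoff = €58.4 − €31.0 = €27.4. All other bidders lose, so their payoff is 0.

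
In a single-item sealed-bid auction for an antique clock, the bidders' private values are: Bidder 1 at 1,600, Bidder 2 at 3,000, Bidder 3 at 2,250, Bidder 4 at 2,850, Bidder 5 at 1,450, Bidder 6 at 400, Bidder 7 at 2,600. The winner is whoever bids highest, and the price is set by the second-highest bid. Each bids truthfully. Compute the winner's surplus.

Winner's surplus: 150.

Sorted high to low: Bidder 2 3,000 > Bidder 4 2,850 > Bidder 7 2,600 > Bidder 3 2,250 > Bidder 1 1,600 > Bidder 5 1,450 > Bidder 6 400.
Bidder 2 wins with the top bid and pays the second-highest, 2,850.
Surplus = 3,000 − 2,850 = 150.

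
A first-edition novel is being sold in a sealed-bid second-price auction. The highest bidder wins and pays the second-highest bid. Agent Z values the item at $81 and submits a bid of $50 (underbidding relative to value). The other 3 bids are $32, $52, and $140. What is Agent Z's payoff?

Highest competing bid: $140.
Agent Z's bid $50 is not the highest, so Agent Z loses, pays nothing, and earns zero payoff.

$0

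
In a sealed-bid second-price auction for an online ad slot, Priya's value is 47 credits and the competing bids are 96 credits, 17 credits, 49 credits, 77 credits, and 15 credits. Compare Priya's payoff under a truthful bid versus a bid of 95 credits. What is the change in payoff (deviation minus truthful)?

The highest competing bid is 96 credits.
Bidding truthfully at 47 credits: the top bid is 96 credits (a rival), so Priya loses. Payoff = 0 credits.
Bidding 95 credits: the top bid is 96 credits (a rival), so Priya loses. Payoff = 0 credits.
Change = 0 credits − 0 credits = 0 credits.
The bid only affects whether you win, not the price — here both bids land on the same side of the top rival bid, so the deviation is payoff-neutral.

0 credits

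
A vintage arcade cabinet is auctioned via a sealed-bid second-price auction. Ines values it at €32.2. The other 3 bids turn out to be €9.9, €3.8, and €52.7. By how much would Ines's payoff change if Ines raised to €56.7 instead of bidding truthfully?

The highest competing bid is €52.7.
Bidding truthfully at €32.2: the top bid is €52.7 (a rival), so Ines loses. Payoff = €0.0.
Bidding €56.7: Ines has the top bid, wins, and pays the second-highest bid €52.7. Payoff = €32.2 − €52.7 = -€20.5.
Change = -€20.5 − €0.0 = -€20.5.

Change in payoff: -€20.5.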